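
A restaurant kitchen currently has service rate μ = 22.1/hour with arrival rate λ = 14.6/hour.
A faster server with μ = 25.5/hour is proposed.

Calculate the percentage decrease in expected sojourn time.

System 1: ρ₁ = 14.6/22.1 = 0.6606, W₁ = 1/(22.1-14.6) = 0.13333
System 2: ρ₂ = 14.6/25.5 = 0.5725, W₂ = 1/(25.5-14.6) = 0.091743
Improvement: (W₁-W₂)/W₁ = (0.13333-0.091743)/0.13333 = 31.19%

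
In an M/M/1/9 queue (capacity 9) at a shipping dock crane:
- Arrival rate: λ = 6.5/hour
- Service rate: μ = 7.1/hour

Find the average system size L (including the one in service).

ρ = λ/μ = 6.5/7.1 = 0.9155
P₀ = (1-ρ)/(1-ρ^(K+1)) = (1-0.9155)/(1-0.9155^10) = 0.08450/0.5864 = 0.1441
P_K = P₀×ρ^K = 0.1441 × 0.9155^9 = 0.1441 × 0.4518 = 0.06510
L = ρ[1 - (K+1)ρ^K + Kρ^(K+1)] / [(1-ρ)(1-ρ^(K+1))]
L = 0.9155 × (1 - 10×0.4517781 + 9×0.4136028) / ((1 - 0.9155) × (1 - 0.4136028)) = 3.7810 containers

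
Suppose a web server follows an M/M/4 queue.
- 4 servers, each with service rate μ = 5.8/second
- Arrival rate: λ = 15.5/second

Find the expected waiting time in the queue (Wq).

Traffic intensity: ρ = λ/(cμ) = 15.5/(4×5.8) = 0.6681
Since ρ = 0.6681 < 1, system is stable.
Offered load a = λ/μ = cρ = 15.5/5.8 = 2.6724
P₀ = [ Σₙ₌₀^3 aⁿ/n! + a^4/(4!(1-ρ)) ]⁻¹
Σ = a^0/0! + a^1/1! + a^2/2! + a^3/3! = 1.0000 + 2.6724 + 3.5709 + 3.1810 = 10.4243
a^4/(4!(1-ρ)) = 51.00524/(24 × 0.3318966) = 6.4033
P₀ = 1/(10.4243 + 6.4033) = 0.05943
Lq = P₀·a^4·ρ / (4!(1-ρ)²) = 0.0594264 × 51.0052 × 0.668103 / (24 × 0.110155) = 0.7660
Wq = Lq/λ = 0.7660/15.5 = 0.04942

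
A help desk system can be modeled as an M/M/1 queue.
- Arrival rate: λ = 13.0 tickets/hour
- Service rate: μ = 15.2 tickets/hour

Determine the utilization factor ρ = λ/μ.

Server utilization: ρ = λ/μ
ρ = 13.0/15.2 = 0.8553
The server is busy 85.53% of the time.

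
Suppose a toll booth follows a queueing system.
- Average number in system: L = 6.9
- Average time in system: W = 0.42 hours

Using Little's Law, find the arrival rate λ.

Little's Law: L = λW, so λ = L/W
λ = 6.9/0.42 = 16.4286 vehicles/hour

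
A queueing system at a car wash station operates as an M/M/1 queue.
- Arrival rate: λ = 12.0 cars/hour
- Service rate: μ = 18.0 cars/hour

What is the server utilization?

Server utilization: ρ = λ/μ
ρ = 12.0/18.0 = 0.6667
The server is busy 66.67% of the time.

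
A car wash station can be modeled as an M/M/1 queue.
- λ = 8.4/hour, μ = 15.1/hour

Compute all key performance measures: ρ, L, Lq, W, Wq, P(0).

Step 1: ρ = λ/μ = 8.4/15.1 = 0.5563
Step 2: L = λ/(μ-λ) = 8.4/6.70 = 1.2537
Step 3: Lq = λ²/(μ(μ-λ)) = 70.56/(15.1×6.70) = 0.6974
Step 4: W = 1/(μ-λ) = 1/6.70 = 0.14925
Step 5: Wq = λ/(μ(μ-λ)) = 8.4/(15.1×6.70) = 0.08303
Step 6: P(0) = 1-ρ = 0.4437
Verify: L = λW = 8.4×0.14925 = 1.2537 ✔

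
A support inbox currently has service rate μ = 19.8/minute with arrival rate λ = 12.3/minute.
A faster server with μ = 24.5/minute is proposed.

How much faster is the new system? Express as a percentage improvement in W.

System 1: ρ₁ = 12.3/19.8 = 0.6212, W₁ = 1/(19.8-12.3) = 0.13333
System 2: ρ₂ = 12.3/24.5 = 0.5020, W₂ = 1/(24.5-12.3) = 0.081967
Improvement: (W₁-W₂)/W₁ = (0.13333-0.081967)/0.13333 = 38.52%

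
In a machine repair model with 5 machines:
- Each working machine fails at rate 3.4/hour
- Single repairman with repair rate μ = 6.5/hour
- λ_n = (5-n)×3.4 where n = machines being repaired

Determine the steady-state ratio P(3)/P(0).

P(3)/P(0) = ∏_{i=0}^{3-1} λ_i/μ_{i+1}
= (5-0)×3.4/6.5 × (5-1)×3.4/6.5 × (5-2)×3.4/6.5
= 8.5871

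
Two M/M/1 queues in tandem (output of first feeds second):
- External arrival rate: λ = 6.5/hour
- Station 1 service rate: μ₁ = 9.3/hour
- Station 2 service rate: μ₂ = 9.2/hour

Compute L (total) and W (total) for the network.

By Jackson's theorem, each station behaves as independent M/M/1.
Station 1: ρ₁ = 6.5/9.3 = 0.6989, L₁ = ρ₁/(1-ρ₁) = λ/(μ₁-λ) = 6.5/2.80 = 2.3214
Station 2: ρ₂ = 6.5/9.2 = 0.7065, L₂ = ρ₂/(1-ρ₂) = λ/(μ₂-λ) = 6.5/2.70 = 2.4074
Total: L = L₁ + L₂ = 2.3214 + 2.4074 = 4.7288
W = L/λ = 4.7288/6.5 = 0.7275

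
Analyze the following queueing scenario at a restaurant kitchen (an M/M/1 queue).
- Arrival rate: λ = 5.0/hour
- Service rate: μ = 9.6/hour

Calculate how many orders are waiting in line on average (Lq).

ρ = λ/μ = 5.0/9.6 = 0.5208
For M/M/1: Lq = λ²/(μ(μ-λ))
Lq = 25.00/(9.6 × 4.60)
Lq = 0.5661 orders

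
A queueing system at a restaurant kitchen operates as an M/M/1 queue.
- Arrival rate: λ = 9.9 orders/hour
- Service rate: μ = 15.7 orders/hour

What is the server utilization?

Server utilization: ρ = λ/μ
ρ = 9.9/15.7 = 0.6306
The server is busy 63.06% of the time.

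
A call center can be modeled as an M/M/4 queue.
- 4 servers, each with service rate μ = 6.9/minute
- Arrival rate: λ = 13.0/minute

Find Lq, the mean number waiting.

Traffic intensity: ρ = λ/(cμ) = 13.0/(4×6.9) = 0.4710
Since ρ = 0.4710 < 1, system is stable.
Offered load a = λ/μ = cρ = 13.0/6.9 = 1.8841
P₀ = [ Σₙ₌₀^3 aⁿ/n! + a^4/(4!(1-ρ)) ]⁻¹
Σ = a^0/0! + a^1/1! + a^2/2! + a^3/3! = 1.0000 + 1.8841 + 1.7748 + 1.1146 = 5.7735
a^4/(4!(1-ρ)) = 12.6002/(24 × 0.5290) = 0.9925
P₀ = 1/(5.7735 + 0.9925) = 0.1478
Lq = P₀·a^4·ρ / (4!(1-ρ)²) = 0.1478 × 12.6002 × 0.4710 / (24 × 0.2798) = 0.1306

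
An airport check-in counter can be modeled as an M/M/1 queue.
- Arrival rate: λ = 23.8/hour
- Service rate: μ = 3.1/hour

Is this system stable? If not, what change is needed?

Stability requires ρ = λ/(cμ) < 1
ρ = 23.8/(1 × 3.1) = 23.8/3.10 = 7.6774
Since 7.6774 ≥ 1, the system is UNSTABLE.
Queue grows without bound. Need μ > λ = 23.8.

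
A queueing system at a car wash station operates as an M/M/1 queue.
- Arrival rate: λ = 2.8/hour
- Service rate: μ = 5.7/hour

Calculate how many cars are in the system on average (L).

ρ = λ/μ = 2.8/5.7 = 0.4912
For M/M/1: L = λ/(μ-λ)
L = 2.8/(5.7-2.8) = 2.8/2.90
L = 0.9655 cars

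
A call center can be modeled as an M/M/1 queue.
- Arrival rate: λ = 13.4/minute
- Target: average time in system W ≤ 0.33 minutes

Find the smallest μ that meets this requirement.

For M/M/1: W = 1/(μ-λ)
Need W ≤ 0.33, so 1/(μ-λ) ≤ 0.33
μ - λ ≥ 1/0.33 = 3.0303
μ ≥ 13.4 + 3.0303 = 16.4303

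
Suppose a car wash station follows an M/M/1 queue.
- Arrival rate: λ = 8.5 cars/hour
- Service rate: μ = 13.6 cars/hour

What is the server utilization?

Server utilization: ρ = λ/μ
ρ = 8.5/13.6 = 0.6250
The server is busy 62.50% of the time.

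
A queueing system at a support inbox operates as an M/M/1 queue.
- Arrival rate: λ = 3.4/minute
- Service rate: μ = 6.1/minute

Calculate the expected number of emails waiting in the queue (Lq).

ρ = λ/μ = 3.4/6.1 = 0.5574
For M/M/1: Lq = λ²/(μ(μ-λ))
Lq = 11.56/(6.1 × 2.70)
Lq = 0.7019 emails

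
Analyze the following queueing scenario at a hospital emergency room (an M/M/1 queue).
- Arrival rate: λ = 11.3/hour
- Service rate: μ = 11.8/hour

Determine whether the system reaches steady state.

Stability requires ρ = λ/(cμ) < 1
ρ = 11.3/(1 × 11.8) = 11.3/11.80 = 0.9576
Since 0.9576 < 1, the system is STABLE.
The server is busy 95.76% of the time.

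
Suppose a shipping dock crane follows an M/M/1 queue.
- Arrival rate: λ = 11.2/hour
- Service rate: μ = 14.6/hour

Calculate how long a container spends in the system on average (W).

First, compute utilization: ρ = λ/μ = 11.2/14.6 = 0.7671
For M/M/1: W = 1/(μ-λ)
W = 1/(14.6-11.2) = 1/3.40
W = 0.2941 hours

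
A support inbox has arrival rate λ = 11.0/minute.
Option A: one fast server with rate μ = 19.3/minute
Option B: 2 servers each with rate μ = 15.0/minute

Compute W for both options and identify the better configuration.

Option A: single server μ = 19.3 (M/M/1)
  ρ_A = 11.0/19.3 = 0.5699
  W_A = 1/(μ-λ) = 1/(19.3-11.0) = 1/8.30 = 0.1205

Option B: 2 servers μ = 15.0 (M/M/2)
  ρ_B = λ/(cμ) = 11.0/(2×15.0) = 0.3667
  Offered load a = λ/μ = cρ = 11.0/15.0 = 0.7333
  P₀ = [ Σₙ₌₀^1 aⁿ/n! + a^2/(2!(1-ρ)) ]⁻¹
  Σ = a^0/0! + a^1/1! = 1.0000 + 0.7333 = 1.7333
  a^2/(2!(1-ρ)) = 0.5378/(2 × 0.6333) = 0.4246
  P₀ = 1/(1.7333 + 0.4246) = 0.4634
  Lq = P₀·a^2·ρ / (2!(1-ρ)²) = 0.4634 × 0.5378 × 0.3667 / (2 × 0.4011) = 0.1139
  Wq_B = Lq/λ = 0.1139/11.0 = 0.010355
  W_B = Wq_B + 1/μ = 0.010355 + 0.066667 = 0.07702

Since W_B = 0.07702 < W_A = 0.1205, Option B (multiple servers) has the shorter time in system.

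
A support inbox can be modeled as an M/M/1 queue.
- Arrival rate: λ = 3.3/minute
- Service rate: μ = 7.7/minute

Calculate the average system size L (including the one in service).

ρ = λ/μ = 3.3/7.7 = 0.4286
For M/M/1: L = λ/(μ-λ)
L = 3.3/(7.7-3.3) = 3.3/4.40
L = 0.7500 emails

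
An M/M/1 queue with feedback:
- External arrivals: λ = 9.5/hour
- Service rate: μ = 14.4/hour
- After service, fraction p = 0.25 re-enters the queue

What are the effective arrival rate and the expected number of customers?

Effective arrival rate: λ_eff = λ/(1-p) = 9.5/(1-0.25) = 9.5/0.75 = 12.6667
ρ = λ_eff/μ = 12.6667/14.4 = 0.87963
L = ρ/(1-ρ) = 0.87963/(1-0.87963) = 7.3077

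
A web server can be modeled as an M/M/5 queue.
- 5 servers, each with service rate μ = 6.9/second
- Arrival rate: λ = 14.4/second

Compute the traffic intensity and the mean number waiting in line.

Traffic intensity: ρ = λ/(cμ) = 14.4/(5×6.9) = 0.4174
Since ρ = 0.4174 < 1, system is stable.
Offered load a = λ/μ = cρ = 14.4/6.9 = 2.0870
P₀ = [ Σₙ₌₀^4 aⁿ/n! + a^5/(5!(1-ρ)) ]⁻¹
Σ = a^0/0! + a^1/1! + a^2/2! + a^3/3! + a^4/4! = 1.0000 + 2.0870 + 2.1777 + 1.5149 + 0.7904 = 7.5700
a^5/(5!(1-ρ)) = 39.5883/(120 × 0.5826) = 0.5663
P₀ = 1/(7.5700 + 0.5663) = 0.1229
Lq = P₀·a^5·ρ / (5!(1-ρ)²) = 0.1229 × 39.5883 × 0.4174 / (120 × 0.3394) = 0.04986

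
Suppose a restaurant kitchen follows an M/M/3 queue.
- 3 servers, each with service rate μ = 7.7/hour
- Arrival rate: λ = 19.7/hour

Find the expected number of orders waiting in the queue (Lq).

Traffic intensity: ρ = λ/(cμ) = 19.7/(3×7.7) = 0.8528
Since ρ = 0.8528 < 1, system is stable.
Offered load a = λ/μ = cρ = 19.7/7.7 = 2.5584
P₀ = [ Σₙ₌₀^2 aⁿ/n! + a^3/(3!(1-ρ)) ]⁻¹
Σ = a^0/0! + a^1/1! + a^2/2! = 1.00000 + 2.55844 + 3.27281 = 6.8313
a^3/(3!(1-ρ)) = 16.7466/(6 × 0.147186) = 18.9631
P₀ = 1/(6.8313 + 18.9631) = 0.03877
Lq = P₀·a^3·ρ / (3!(1-ρ)²) = 0.0387682 × 16.7466 × 0.852814 / (6 × 0.0216638) = 4.2596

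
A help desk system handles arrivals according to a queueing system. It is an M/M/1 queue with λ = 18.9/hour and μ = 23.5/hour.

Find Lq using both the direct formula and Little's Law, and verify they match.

Method 1 (direct): Lq = λ²/(μ(μ-λ)) = 357.21/(23.5 × 4.60) = 3.3044

Method 2 (Little's Law):
W = 1/(μ-λ) = 1/4.60 = 0.217391
Wq = W - 1/μ = 0.217391 - 0.0425532 = 0.174838
Lq = λWq = 18.9 × 0.174838 = 3.3044 ✔ (matches Method 1)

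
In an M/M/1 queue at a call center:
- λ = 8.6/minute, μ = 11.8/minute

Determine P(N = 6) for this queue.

ρ = λ/μ = 8.6/11.8 = 0.7288
P(n) = (1-ρ)ρⁿ
P(6) = (1-0.7288) × 0.7288^6
P(6) = 0.27120 × 0.14985
P(6) = 0.04064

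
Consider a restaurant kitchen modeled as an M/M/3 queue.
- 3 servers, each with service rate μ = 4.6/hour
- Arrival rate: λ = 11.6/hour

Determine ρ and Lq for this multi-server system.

Traffic intensity: ρ = λ/(cμ) = 11.6/(3×4.6) = 0.8406
Since ρ = 0.8406 < 1, system is stable.
Offered load a = λ/μ = cρ = 11.6/4.6 = 2.5217
P₀ = [ Σₙ₌₀^2 aⁿ/n! + a^3/(3!(1-ρ)) ]⁻¹
Σ = a^0/0! + a^1/1! + a^2/2! = 1.0000 + 2.5217 + 3.1796 = 6.7013
a^3/(3!(1-ρ)) = 16.0362/(6 × 0.15942) = 16.7651
P₀ = 1/(6.7013 + 16.7651) = 0.04261
Lq = P₀·a^3·ρ / (3!(1-ρ)²) = 0.042614 × 16.0362 × 0.84058 / (6 × 0.025415) = 3.7670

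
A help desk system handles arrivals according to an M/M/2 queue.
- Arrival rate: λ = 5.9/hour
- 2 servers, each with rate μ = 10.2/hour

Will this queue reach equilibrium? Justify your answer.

Stability requires ρ = λ/(cμ) < 1
ρ = 5.9/(2 × 10.2) = 5.9/20.40 = 0.2892
Since 0.2892 < 1, the system is STABLE.
The servers are busy 28.92% of the time.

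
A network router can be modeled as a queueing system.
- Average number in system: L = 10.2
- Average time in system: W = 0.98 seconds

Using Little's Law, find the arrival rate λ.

Little's Law: L = λW, so λ = L/W
λ = 10.2/0.98 = 10.4082 packets/second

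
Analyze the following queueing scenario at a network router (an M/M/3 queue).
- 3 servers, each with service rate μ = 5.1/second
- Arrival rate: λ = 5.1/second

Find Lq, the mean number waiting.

Traffic intensity: ρ = λ/(cμ) = 5.1/(3×5.1) = 0.3333
Since ρ = 0.3333 < 1, system is stable.
Offered load a = λ/μ = cρ = 5.1/5.1 = 1.0000
P₀ = [ Σₙ₌₀^2 aⁿ/n! + a^3/(3!(1-ρ)) ]⁻¹
Σ = a^0/0! + a^1/1! + a^2/2! = 1.0000 + 1.0000 + 0.5000 = 2.5000
a^3/(3!(1-ρ)) = 1.0000/(6 × 0.6667) = 0.2500
P₀ = 1/(2.5000 + 0.2500) = 0.3636
Lq = P₀·a^3·ρ / (3!(1-ρ)²) = 0.3636 × 1.0000 × 0.3333 / (6 × 0.4444) = 0.04545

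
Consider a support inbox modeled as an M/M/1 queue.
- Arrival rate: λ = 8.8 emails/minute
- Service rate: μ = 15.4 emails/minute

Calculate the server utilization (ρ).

Server utilization: ρ = λ/μ
ρ = 8.8/15.4 = 0.5714
The server is busy 57.14% of the time.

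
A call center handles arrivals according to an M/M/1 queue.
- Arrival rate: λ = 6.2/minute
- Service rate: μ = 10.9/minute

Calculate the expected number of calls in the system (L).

ρ = λ/μ = 6.2/10.9 = 0.5688
For M/M/1: L = λ/(μ-λ)
L = 6.2/(10.9-6.2) = 6.2/4.70
L = 1.3191 calls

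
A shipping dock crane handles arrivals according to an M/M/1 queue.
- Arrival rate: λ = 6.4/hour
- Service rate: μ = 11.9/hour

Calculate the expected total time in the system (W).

First, compute utilization: ρ = λ/μ = 6.4/11.9 = 0.5378
For M/M/1: W = 1/(μ-λ)
W = 1/(11.9-6.4) = 1/5.50
W = 0.1818 hours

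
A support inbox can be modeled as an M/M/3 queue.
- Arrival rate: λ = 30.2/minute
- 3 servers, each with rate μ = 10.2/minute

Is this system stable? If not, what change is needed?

Stability requires ρ = λ/(cμ) < 1
ρ = 30.2/(3 × 10.2) = 30.2/30.60 = 0.9869
Since 0.9869 < 1, the system is STABLE.
The servers are busy 98.69% of the time.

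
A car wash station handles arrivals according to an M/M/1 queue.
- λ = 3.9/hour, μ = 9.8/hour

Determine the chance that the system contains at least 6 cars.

ρ = λ/μ = 3.9/9.8 = 0.39796
P(N ≥ n) = ρⁿ
P(N ≥ 6) = 0.39796^6
P(N ≥ 6) = 0.003972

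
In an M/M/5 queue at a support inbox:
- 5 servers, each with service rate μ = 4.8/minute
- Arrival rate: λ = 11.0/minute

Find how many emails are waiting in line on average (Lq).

Traffic intensity: ρ = λ/(cμ) = 11.0/(5×4.8) = 0.4583
Since ρ = 0.4583 < 1, system is stable.
Offered load a = λ/μ = cρ = 11.0/4.8 = 2.2917
P₀ = [ Σₙ₌₀^4 aⁿ/n! + a^5/(5!(1-ρ)) ]⁻¹
Σ = a^0/0! + a^1/1! + a^2/2! + a^3/3! + a^4/4! = 1.00000 + 2.29167 + 2.62587 + 2.00587 + 1.14920 = 9.0726
a^5/(5!(1-ρ)) = 63.2058/(120 × 0.54167) = 0.9724
P₀ = 1/(9.0726 + 0.9724) = 0.09955
Lq = P₀·a^5·ρ / (5!(1-ρ)²) = 0.099552 × 63.2058 × 0.45833 / (120 × 0.29340) = 0.08191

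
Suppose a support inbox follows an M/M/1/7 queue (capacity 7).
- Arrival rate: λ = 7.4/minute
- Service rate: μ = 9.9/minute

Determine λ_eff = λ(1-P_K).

ρ = λ/μ = 7.4/9.9 = 0.747475
P₀ = (1-ρ)/(1-ρ^(K+1)) = (1-0.747475)/(1-0.747475^8) = 0.25252/0.90255 = 0.2798
P_K = P₀×ρ^K = 0.27979 × 0.747475^7 = 0.27979 × 0.13037 = 0.03648
λ_eff = λ(1-P_K) = 7.4 × (1 - 0.036476) = 7.4 × 0.963524 = 7.1301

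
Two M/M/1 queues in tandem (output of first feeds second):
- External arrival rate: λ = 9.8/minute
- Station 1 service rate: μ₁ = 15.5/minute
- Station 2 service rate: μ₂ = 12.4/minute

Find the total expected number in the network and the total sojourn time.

By Jackson's theorem, each station behaves as independent M/M/1.
Station 1: ρ₁ = 9.8/15.5 = 0.6323, L₁ = ρ₁/(1-ρ₁) = λ/(μ₁-λ) = 9.8/5.70 = 1.7193
Station 2: ρ₂ = 9.8/12.4 = 0.7903, L₂ = ρ₂/(1-ρ₂) = λ/(μ₂-λ) = 9.8/2.60 = 3.7692
Total: L = L₁ + L₂ = 1.7193 + 3.7692 = 5.4885
W = L/λ = 5.4885/9.8 = 0.5601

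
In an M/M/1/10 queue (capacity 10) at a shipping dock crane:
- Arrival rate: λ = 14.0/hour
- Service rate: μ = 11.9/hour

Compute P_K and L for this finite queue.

ρ = λ/μ = 14.0/11.9 = 1.17647
P₀ = (1-ρ)/(1-ρ^(K+1)) = (1-1.17647)/(1-1.17647^11) = -0.1765/-4.9757 = 0.03547
P_K = P₀×ρ^K = 0.035466 × 1.17647^10 = 0.035466 × 5.0794 = 0.1801
Blocking probability P_10 = 0.1801 (18.01%)
L = ρ[1 - (K+1)ρ^K + Kρ^(K+1)] / [(1-ρ)(1-ρ^(K+1))]
L = 1.17647 × (1 - 11×5.079355 + 10×5.975709) / ((1 - 1.17647) × (1 - 5.975709)) = 6.5441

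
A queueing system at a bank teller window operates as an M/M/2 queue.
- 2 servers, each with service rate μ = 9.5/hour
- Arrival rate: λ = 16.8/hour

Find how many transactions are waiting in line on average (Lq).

Traffic intensity: ρ = λ/(cμ) = 16.8/(2×9.5) = 0.8842
Since ρ = 0.8842 < 1, system is stable.
Offered load a = λ/μ = cρ = 16.8/9.5 = 1.7684
P₀ = [ Σₙ₌₀^1 aⁿ/n! + a^2/(2!(1-ρ)) ]⁻¹
Σ = a^0/0! + a^1/1! = 1.0000 + 1.7684 = 2.7684
a^2/(2!(1-ρ)) = 3.12731/(2 × 0.115789) = 13.5043
P₀ = 1/(2.7684 + 13.5043) = 0.06145
Lq = P₀·a^2·ρ / (2!(1-ρ)²) = 0.0614525 × 3.12731 × 0.884211 / (2 × 0.0134072) = 6.3372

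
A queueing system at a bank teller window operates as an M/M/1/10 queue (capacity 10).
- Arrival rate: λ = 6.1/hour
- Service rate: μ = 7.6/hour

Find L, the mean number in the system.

ρ = λ/μ = 6.1/7.6 = 0.80263
P₀ = (1-ρ)/(1-ρ^(K+1)) = (1-0.80263)/(1-0.80263^11) = 0.1974/0.9109 = 0.2167
P_K = P₀×ρ^K = 0.21667 × 0.80263^10 = 0.21667 × 0.11096 = 0.02404
L = ρ[1 - (K+1)ρ^K + Kρ^(K+1)] / [(1-ρ)(1-ρ^(K+1))]
L = 0.80263 × (1 - 11×0.110957 + 10×0.0890572) / ((1 - 0.80263) × (1 - 0.0890572)) = 2.9912 transactions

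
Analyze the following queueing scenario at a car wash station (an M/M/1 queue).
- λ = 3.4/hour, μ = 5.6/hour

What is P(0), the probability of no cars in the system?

ρ = λ/μ = 3.4/5.6 = 0.6071
P(0) = 1 - ρ = 1 - 0.6071 = 0.3929
The server is idle 39.29% of the time.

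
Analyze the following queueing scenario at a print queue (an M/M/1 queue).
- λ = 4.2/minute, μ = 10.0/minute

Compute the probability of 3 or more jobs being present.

ρ = λ/μ = 4.2/10.0 = 0.4200
P(N ≥ n) = ρⁿ
P(N ≥ 3) = 0.4200^3
P(N ≥ 3) = 0.07409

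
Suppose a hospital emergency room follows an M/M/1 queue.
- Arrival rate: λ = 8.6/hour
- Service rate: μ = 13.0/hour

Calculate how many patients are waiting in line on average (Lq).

ρ = λ/μ = 8.6/13.0 = 0.6615
For M/M/1: Lq = λ²/(μ(μ-λ))
Lq = 73.96/(13.0 × 4.40)
Lq = 1.2930 patients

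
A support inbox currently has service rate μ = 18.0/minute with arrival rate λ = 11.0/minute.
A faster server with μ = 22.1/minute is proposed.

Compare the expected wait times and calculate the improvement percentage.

System 1: ρ₁ = 11.0/18.0 = 0.6111, W₁ = 1/(18.0-11.0) = 0.14286
System 2: ρ₂ = 11.0/22.1 = 0.4977, W₂ = 1/(22.1-11.0) = 0.090090
Improvement: (W₁-W₂)/W₁ = (0.14286-0.090090)/0.14286 = 36.94%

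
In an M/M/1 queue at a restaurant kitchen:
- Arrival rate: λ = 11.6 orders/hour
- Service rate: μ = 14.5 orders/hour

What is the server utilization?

Server utilization: ρ = λ/μ
ρ = 11.6/14.5 = 0.8000
The server is busy 80.00% of the time.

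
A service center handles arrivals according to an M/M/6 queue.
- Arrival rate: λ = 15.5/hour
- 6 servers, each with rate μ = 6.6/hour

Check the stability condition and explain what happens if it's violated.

Stability requires ρ = λ/(cμ) < 1
ρ = 15.5/(6 × 6.6) = 15.5/39.60 = 0.3914
Since 0.3914 < 1, the system is STABLE.
The servers are busy 39.14% of the time.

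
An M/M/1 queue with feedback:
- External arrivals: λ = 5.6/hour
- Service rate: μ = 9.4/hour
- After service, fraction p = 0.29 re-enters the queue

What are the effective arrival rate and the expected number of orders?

Effective arrival rate: λ_eff = λ/(1-p) = 5.6/(1-0.29) = 5.6/0.71 = 7.88732
ρ = λ_eff/μ = 7.88732/9.4 = 0.839077
L = ρ/(1-ρ) = 0.839077/(1-0.839077) = 5.2142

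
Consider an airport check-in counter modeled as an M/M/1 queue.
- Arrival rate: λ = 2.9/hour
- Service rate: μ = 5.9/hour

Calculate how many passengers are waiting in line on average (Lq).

ρ = λ/μ = 2.9/5.9 = 0.4915
For M/M/1: Lq = λ²/(μ(μ-λ))
Lq = 8.41/(5.9 × 3.00)
Lq = 0.4751 passengers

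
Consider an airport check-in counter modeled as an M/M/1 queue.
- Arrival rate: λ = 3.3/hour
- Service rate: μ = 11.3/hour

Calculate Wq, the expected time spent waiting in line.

First, compute utilization: ρ = λ/μ = 3.3/11.3 = 0.2920
For M/M/1: Wq = λ/(μ(μ-λ))
Wq = 3.3/(11.3 × (11.3-3.3))
Wq = 3.3/(11.3 × 8.00)
Wq = 0.03650 hours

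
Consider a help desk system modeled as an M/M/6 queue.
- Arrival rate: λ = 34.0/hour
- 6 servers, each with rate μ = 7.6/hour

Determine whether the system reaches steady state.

Stability requires ρ = λ/(cμ) < 1
ρ = 34.0/(6 × 7.6) = 34.0/45.60 = 0.7456
Since 0.7456 < 1, the system is STABLE.
The servers are busy 74.56% of the time.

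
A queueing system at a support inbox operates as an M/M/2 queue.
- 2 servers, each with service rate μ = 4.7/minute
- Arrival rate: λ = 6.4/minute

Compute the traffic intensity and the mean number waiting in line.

Traffic intensity: ρ = λ/(cμ) = 6.4/(2×4.7) = 0.6809
Since ρ = 0.6809 < 1, system is stable.
Offered load a = λ/μ = cρ = 6.4/4.7 = 1.3617
P₀ = [ Σₙ₌₀^1 aⁿ/n! + a^2/(2!(1-ρ)) ]⁻¹
Σ = a^0/0! + a^1/1! = 1.0000 + 1.3617 = 2.3617
a^2/(2!(1-ρ)) = 1.85423/(2 × 0.319149) = 2.9050
P₀ = 1/(2.3617 + 2.9050) = 0.1899
Lq = P₀·a^2·ρ / (2!(1-ρ)²) = 0.189873 × 1.85423 × 0.680851 / (2 × 0.101856) = 1.1767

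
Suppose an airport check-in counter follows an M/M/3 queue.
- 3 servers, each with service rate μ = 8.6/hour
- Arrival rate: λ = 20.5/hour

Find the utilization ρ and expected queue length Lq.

Traffic intensity: ρ = λ/(cμ) = 20.5/(3×8.6) = 0.7946
Since ρ = 0.7946 < 1, system is stable.
Offered load a = λ/μ = cρ = 20.5/8.6 = 2.3837
P₀ = [ Σₙ₌₀^2 aⁿ/n! + a^3/(3!(1-ρ)) ]⁻¹
Σ = a^0/0! + a^1/1! + a^2/2! = 1.0000 + 2.3837 + 2.8411 = 6.2248
a^3/(3!(1-ρ)) = 13.5446/(6 × 0.205426) = 10.9890
P₀ = 1/(6.2248 + 10.9890) = 0.05809
Lq = P₀·a^3·ρ / (3!(1-ρ)²) = 0.05809 × 13.5446 × 0.7946 / (6 × 0.04220) = 2.4692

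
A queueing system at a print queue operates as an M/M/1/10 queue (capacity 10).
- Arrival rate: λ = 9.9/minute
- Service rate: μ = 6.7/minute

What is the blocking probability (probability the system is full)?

ρ = λ/μ = 9.9/6.7 = 1.47761
P₀ = (1-ρ)/(1-ρ^(K+1)) = (1-1.47761)/(1-1.47761^11) = -0.4776/-72.3091 = 0.006605
P_K = P₀×ρ^K = 0.006605 × 1.47761^10 = 0.006605 × 49.6133 = 0.3277
Blocking probability = 32.77%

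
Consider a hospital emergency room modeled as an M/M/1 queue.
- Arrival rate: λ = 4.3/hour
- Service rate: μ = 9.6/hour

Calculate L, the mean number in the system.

ρ = λ/μ = 4.3/9.6 = 0.4479
For M/M/1: L = λ/(μ-λ)
L = 4.3/(9.6-4.3) = 4.3/5.30
L = 0.8113 patients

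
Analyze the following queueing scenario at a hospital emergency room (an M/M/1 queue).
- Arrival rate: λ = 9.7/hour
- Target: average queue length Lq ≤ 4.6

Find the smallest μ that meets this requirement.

For M/M/1: Lq = λ²/(μ(μ-λ))
Need Lq ≤ 4.6, i.e. μ(μ-λ) ≥ λ²/4.6
μ² - 9.7μ - 94.09/4.6 ≥ 0  →  μ² - 9.7μ - 20.45435 ≥ 0
Quadratic formula (positive root): μ = [λ + √(λ² + 4×20.45435)]/2
Discriminant: 94.09 + 4×20.45435 = 175.9074, √175.9074 = 13.2630
μ ≥ (9.7 + 13.2630)/2 = 11.4815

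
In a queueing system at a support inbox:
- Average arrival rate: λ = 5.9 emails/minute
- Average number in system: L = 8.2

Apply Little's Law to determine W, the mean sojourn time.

Little's Law: L = λW, so W = L/λ
W = 8.2/5.9 = 1.3898 minutes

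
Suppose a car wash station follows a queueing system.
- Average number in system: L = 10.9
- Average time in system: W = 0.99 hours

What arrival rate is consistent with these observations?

Little's Law: L = λW, so λ = L/W
λ = 10.9/0.99 = 11.0101 cars/hour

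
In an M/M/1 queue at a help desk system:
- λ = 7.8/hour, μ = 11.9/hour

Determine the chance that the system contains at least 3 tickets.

ρ = λ/μ = 7.8/11.9 = 0.65546
P(N ≥ n) = ρⁿ
P(N ≥ 3) = 0.65546^3
P(N ≥ 3) = 0.2816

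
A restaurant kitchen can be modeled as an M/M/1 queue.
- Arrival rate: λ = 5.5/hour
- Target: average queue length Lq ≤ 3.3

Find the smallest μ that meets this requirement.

For M/M/1: Lq = λ²/(μ(μ-λ))
Need Lq ≤ 3.3, i.e. μ(μ-λ) ≥ λ²/3.3
μ² - 5.5μ - 30.25/3.3 ≥ 0  →  μ² - 5.5μ - 9.16667 ≥ 0
Quadratic formula (positive root): μ = [λ + √(λ² + 4×9.16667)]/2
Discriminant: 30.25 + 4×9.16667 = 66.9167, √66.9167 = 8.18026
μ ≥ (5.5 + 8.18026)/2 = 6.8401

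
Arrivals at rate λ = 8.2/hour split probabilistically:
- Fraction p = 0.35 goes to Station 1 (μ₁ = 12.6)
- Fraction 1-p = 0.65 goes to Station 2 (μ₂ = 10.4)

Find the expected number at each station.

Effective rates: λ₁ = 8.2×0.35 = 2.87, λ₂ = 8.2×0.65 = 5.33
Station 1: ρ₁ = 2.87/12.6 = 0.2278, L₁ = ρ₁/(1-ρ₁) = 0.2278/(1-0.2278) = 0.2950
Station 2: ρ₂ = 5.33/10.4 = 0.5125, L₂ = ρ₂/(1-ρ₂) = 0.5125/(1-0.5125) = 1.0513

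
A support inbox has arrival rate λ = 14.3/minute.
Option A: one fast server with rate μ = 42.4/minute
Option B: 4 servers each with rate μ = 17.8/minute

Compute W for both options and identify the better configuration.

Option A: single server μ = 42.4 (M/M/1)
  ρ_A = 14.3/42.4 = 0.3373
  W_A = 1/(μ-λ) = 1/(42.4-14.3) = 1/28.10 = 0.03559

Option B: 4 servers μ = 17.8 (M/M/4)
  ρ_B = λ/(cμ) = 14.3/(4×17.8) = 0.2008
  Offered load a = λ/μ = cρ = 14.3/17.8 = 0.8034
  P₀ = [ Σₙ₌₀^3 aⁿ/n! + a^4/(4!(1-ρ)) ]⁻¹
  Σ = a^0/0! + a^1/1! + a^2/2! + a^3/3! = 1.0000 + 0.8034 + 0.3227 + 0.08642 = 2.2125
  a^4/(4!(1-ρ)) = 0.41655/(24 × 0.79916) = 0.02172
  P₀ = 1/(2.2125 + 0.02172) = 0.4476
  Lq = P₀·a^4·ρ / (4!(1-ρ)²) = 0.44759 × 0.41655 × 0.20084 / (24 × 0.63865) = 0.002443
  Wq_B = Lq/λ = 0.002443/14.3 = 0.0001708
  W_B = Wq_B + 1/μ = 0.0001708 + 0.05618 = 0.05635

Since W_A = 0.03559 < W_B = 0.05635, Option A (single fast server) has the shorter time in system.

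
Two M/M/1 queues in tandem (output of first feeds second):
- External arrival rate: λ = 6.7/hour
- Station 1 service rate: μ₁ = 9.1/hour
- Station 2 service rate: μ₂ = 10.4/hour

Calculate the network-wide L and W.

By Jackson's theorem, each station behaves as independent M/M/1.
Station 1: ρ₁ = 6.7/9.1 = 0.7363, L₁ = ρ₁/(1-ρ₁) = λ/(μ₁-λ) = 6.7/2.40 = 2.7917
Station 2: ρ₂ = 6.7/10.4 = 0.6442, L₂ = ρ₂/(1-ρ₂) = λ/(μ₂-λ) = 6.7/3.70 = 1.8108
Total: L = L₁ + L₂ = 2.7917 + 1.8108 = 4.6025
W = L/λ = 4.6025/6.7 = 0.6869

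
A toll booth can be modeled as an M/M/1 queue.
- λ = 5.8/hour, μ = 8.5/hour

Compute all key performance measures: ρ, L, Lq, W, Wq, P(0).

Step 1: ρ = λ/μ = 5.8/8.5 = 0.6824
Step 2: L = λ/(μ-λ) = 5.8/2.70 = 2.1481
Step 3: Lq = λ²/(μ(μ-λ)) = 33.64/(8.5×2.70) = 1.4658
Step 4: W = 1/(μ-λ) = 1/2.70 = 0.37037
Step 5: Wq = λ/(μ(μ-λ)) = 5.8/(8.5×2.70) = 0.2527
Step 6: P(0) = 1-ρ = 0.3176
Verify: L = λW = 5.8×0.37037 = 2.1481 ✔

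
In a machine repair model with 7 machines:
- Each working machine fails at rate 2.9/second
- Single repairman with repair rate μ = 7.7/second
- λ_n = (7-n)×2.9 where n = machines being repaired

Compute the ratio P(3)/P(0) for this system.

P(3)/P(0) = ∏_{i=0}^{3-1} λ_i/μ_{i+1}
= (7-0)×2.9/7.7 × (7-1)×2.9/7.7 × (7-2)×2.9/7.7
= 11.2187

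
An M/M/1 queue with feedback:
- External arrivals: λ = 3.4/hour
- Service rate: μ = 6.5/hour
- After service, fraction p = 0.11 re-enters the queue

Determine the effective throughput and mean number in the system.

Effective arrival rate: λ_eff = λ/(1-p) = 3.4/(1-0.11) = 3.4/0.89 = 3.82022
ρ = λ_eff/μ = 3.82022/6.5 = 0.58773
L = ρ/(1-ρ) = 0.58773/(1-0.58773) = 1.4256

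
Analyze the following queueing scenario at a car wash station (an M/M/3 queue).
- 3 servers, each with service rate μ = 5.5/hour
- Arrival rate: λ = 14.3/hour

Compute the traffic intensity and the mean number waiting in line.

Traffic intensity: ρ = λ/(cμ) = 14.3/(3×5.5) = 0.8667
Since ρ = 0.8667 < 1, system is stable.
Offered load a = λ/μ = cρ = 14.3/5.5 = 2.6000
P₀ = [ Σₙ₌₀^2 aⁿ/n! + a^3/(3!(1-ρ)) ]⁻¹
Σ = a^0/0! + a^1/1! + a^2/2! = 1.0000 + 2.6000 + 3.3800 = 6.9800
a^3/(3!(1-ρ)) = 17.57600/(6 × 0.1333333) = 21.9700
P₀ = 1/(6.9800 + 21.9700) = 0.03454
Lq = P₀·a^3·ρ / (3!(1-ρ)²) = 0.0345423 × 17.5760 × 0.866667 / (6 × 0.0177778) = 4.9328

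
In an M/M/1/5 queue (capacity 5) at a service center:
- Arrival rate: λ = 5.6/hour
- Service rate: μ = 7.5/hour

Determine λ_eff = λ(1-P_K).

ρ = λ/μ = 5.6/7.5 = 0.74667
P₀ = (1-ρ)/(1-ρ^(K+1)) = (1-0.74667)/(1-0.74667^6) = 0.2533/0.8267 = 0.3064
P_K = P₀×ρ^K = 0.3064 × 0.74667^5 = 0.3064 × 0.2321 = 0.07112
λ_eff = λ(1-P_K) = 5.6 × (1 - 0.07112) = 5.6 × 0.92888 = 5.2017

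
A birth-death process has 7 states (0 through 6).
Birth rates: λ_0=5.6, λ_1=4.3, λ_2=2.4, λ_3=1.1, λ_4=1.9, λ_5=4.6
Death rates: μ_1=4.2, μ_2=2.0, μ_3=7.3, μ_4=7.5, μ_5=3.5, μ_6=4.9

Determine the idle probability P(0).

Ratios P(n)/P(0) = (λ₀···λₙ₋₁)/(μ₁···μₙ):
P(1)/P(0) = (5.6)/(4.2) = 1.3333
P(2)/P(0) = (5.6×4.3)/(4.2×2.0) = 2.8667
P(3)/P(0) = (5.6×4.3×2.4)/(4.2×2.0×7.3) = 0.9425
P(4)/P(0) = (5.6×4.3×2.4×1.1)/(4.2×2.0×7.3×7.5) = 0.1382
P(5)/P(0) = (5.6×4.3×2.4×1.1×1.9)/(4.2×2.0×7.3×7.5×3.5) = 0.07504
P(6)/P(0) = (5.6×4.3×2.4×1.1×1.9×4.6)/(4.2×2.0×7.3×7.5×3.5×4.9) = 0.07044

Normalization: ∑ P(n) = 1
P(0) × (1.0000 + 1.3333 + 2.8667 + 0.9425 + 0.1382 + 0.07504 + 0.07044) = 1
P(0) × 6.4262 = 1
P(0) = 1/6.4262 = 0.1556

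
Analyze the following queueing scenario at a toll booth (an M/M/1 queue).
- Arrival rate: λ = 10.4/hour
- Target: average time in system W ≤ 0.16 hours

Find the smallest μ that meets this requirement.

For M/M/1: W = 1/(μ-λ)
Need W ≤ 0.16, so 1/(μ-λ) ≤ 0.16
μ - λ ≥ 1/0.16 = 6.2500
μ ≥ 10.4 + 6.2500 = 16.6500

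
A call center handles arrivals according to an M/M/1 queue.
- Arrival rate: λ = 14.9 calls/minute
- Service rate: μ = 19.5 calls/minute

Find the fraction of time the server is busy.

Server utilization: ρ = λ/μ
ρ = 14.9/19.5 = 0.7641
The server is busy 76.41% of the time.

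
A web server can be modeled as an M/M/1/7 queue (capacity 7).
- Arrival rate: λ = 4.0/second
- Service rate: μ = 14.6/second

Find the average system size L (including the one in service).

ρ = λ/μ = 4.0/14.6 = 0.27397
P₀ = (1-ρ)/(1-ρ^(K+1)) = (1-0.27397)/(1-0.27397^8) = 0.72603/0.99997 = 0.7261
P_K = P₀×ρ^K = 0.72605 × 0.27397^7 = 0.72605 × 0.00011586 = 0.00008412
L = ρ[1 - (K+1)ρ^K + Kρ^(K+1)] / [(1-ρ)(1-ρ^(K+1))]
L = 0.27397 × (1 - 8×0.0001159 + 7×0.00003174) / ((1 - 0.27397) × (1 - 0.00003174)) = 0.3771 requests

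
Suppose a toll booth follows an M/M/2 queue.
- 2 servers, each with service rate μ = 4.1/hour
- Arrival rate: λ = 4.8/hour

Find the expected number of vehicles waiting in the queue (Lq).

Traffic intensity: ρ = λ/(cμ) = 4.8/(2×4.1) = 0.5854
Since ρ = 0.5854 < 1, system is stable.
Offered load a = λ/μ = cρ = 4.8/4.1 = 1.1707
P₀ = [ Σₙ₌₀^1 aⁿ/n! + a^2/(2!(1-ρ)) ]⁻¹
Σ = a^0/0! + a^1/1! = 1.0000 + 1.1707 = 2.1707
a^2/(2!(1-ρ)) = 1.3706/(2 × 0.41463) = 1.6528
P₀ = 1/(2.1707 + 1.6528) = 0.2615
Lq = P₀·a^2·ρ / (2!(1-ρ)²) = 0.2615 × 1.3706 × 0.5854 / (2 × 0.1719) = 0.6103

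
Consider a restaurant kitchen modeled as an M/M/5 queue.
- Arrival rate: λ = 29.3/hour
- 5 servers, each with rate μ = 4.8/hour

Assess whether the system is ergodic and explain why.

Stability requires ρ = λ/(cμ) < 1
ρ = 29.3/(5 × 4.8) = 29.3/24.00 = 1.2208
Since 1.2208 ≥ 1, the system is UNSTABLE.
Need c > λ/μ = 29.3/4.8 = 6.10.
Minimum servers needed: c = 7.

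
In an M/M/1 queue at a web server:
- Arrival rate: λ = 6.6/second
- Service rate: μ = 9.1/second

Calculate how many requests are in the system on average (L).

ρ = λ/μ = 6.6/9.1 = 0.7253
For M/M/1: L = λ/(μ-λ)
L = 6.6/(9.1-6.6) = 6.6/2.50
L = 2.6400 requests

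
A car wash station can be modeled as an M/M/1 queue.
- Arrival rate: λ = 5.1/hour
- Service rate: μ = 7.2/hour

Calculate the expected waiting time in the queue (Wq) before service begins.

First, compute utilization: ρ = λ/μ = 5.1/7.2 = 0.7083
For M/M/1: Wq = λ/(μ(μ-λ))
Wq = 5.1/(7.2 × (7.2-5.1))
Wq = 5.1/(7.2 × 2.10)
Wq = 0.3373 hours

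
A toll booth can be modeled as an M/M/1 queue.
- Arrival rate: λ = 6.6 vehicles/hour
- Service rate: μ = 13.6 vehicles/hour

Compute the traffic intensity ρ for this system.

Server utilization: ρ = λ/μ
ρ = 6.6/13.6 = 0.4853
The server is busy 48.53% of the time.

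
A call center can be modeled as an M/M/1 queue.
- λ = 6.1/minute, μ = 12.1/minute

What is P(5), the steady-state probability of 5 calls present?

ρ = λ/μ = 6.1/12.1 = 0.50413
P(n) = (1-ρ)ρⁿ
P(5) = (1-0.50413) × 0.50413^5
P(5) = 0.4959 × 0.03256
P(5) = 0.01615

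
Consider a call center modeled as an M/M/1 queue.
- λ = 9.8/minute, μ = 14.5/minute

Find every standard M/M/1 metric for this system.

Step 1: ρ = λ/μ = 9.8/14.5 = 0.6759
Step 2: L = λ/(μ-λ) = 9.8/4.70 = 2.0851
Step 3: Lq = λ²/(μ(μ-λ)) = 96.04/(14.5×4.70) = 1.4092
Step 4: W = 1/(μ-λ) = 1/4.70 = 0.21277
Step 5: Wq = λ/(μ(μ-λ)) = 9.8/(14.5×4.70) = 0.1438
Step 6: P(0) = 1-ρ = 0.3241
Verify: L = λW = 9.8×0.21277 = 2.0851 ✔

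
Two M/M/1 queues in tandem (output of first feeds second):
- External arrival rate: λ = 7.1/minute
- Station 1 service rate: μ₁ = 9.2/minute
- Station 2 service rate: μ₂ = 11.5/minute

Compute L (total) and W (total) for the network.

By Jackson's theorem, each station behaves as independent M/M/1.
Station 1: ρ₁ = 7.1/9.2 = 0.7717, L₁ = ρ₁/(1-ρ₁) = λ/(μ₁-λ) = 7.1/2.10 = 3.3810
Station 2: ρ₂ = 7.1/11.5 = 0.6174, L₂ = ρ₂/(1-ρ₂) = λ/(μ₂-λ) = 7.1/4.40 = 1.6136
Total: L = L₁ + L₂ = 3.3810 + 1.6136 = 4.9946
W = L/λ = 4.9946/7.1 = 0.7035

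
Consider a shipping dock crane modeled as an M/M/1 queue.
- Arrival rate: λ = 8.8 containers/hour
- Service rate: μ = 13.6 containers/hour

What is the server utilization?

Server utilization: ρ = λ/μ
ρ = 8.8/13.6 = 0.6471
The server is busy 64.71% of the time.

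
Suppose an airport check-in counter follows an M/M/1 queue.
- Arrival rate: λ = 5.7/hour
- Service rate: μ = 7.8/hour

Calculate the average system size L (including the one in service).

ρ = λ/μ = 5.7/7.8 = 0.7308
For M/M/1: L = λ/(μ-λ)
L = 5.7/(7.8-5.7) = 5.7/2.10
L = 2.7143 passengers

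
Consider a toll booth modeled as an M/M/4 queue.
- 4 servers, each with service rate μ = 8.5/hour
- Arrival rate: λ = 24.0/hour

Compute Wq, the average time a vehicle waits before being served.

Traffic intensity: ρ = λ/(cμ) = 24.0/(4×8.5) = 0.7059
Since ρ = 0.7059 < 1, system is stable.
Offered load a = λ/μ = cρ = 24.0/8.5 = 2.8235
P₀ = [ Σₙ₌₀^3 aⁿ/n! + a^4/(4!(1-ρ)) ]⁻¹
Σ = a^0/0! + a^1/1! + a^2/2! + a^3/3! = 1.0000 + 2.8235 + 3.9862 + 3.7517 = 11.5614
a^4/(4!(1-ρ)) = 63.5579/(24 × 0.29412) = 9.0040
P₀ = 1/(11.5614 + 9.0040) = 0.04863
Lq = P₀·a^4·ρ / (4!(1-ρ)²) = 0.04863 × 63.5579 × 0.7059 / (24 × 0.08651) = 1.0508
Wq = Lq/λ = 1.0508/24.0 = 0.04378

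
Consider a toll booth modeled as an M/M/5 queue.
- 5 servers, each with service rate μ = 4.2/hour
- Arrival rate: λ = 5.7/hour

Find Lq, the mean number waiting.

Traffic intensity: ρ = λ/(cμ) = 5.7/(5×4.2) = 0.2714
Since ρ = 0.2714 < 1, system is stable.
Offered load a = λ/μ = cρ = 5.7/4.2 = 1.3571
P₀ = [ Σₙ₌₀^4 aⁿ/n! + a^5/(5!(1-ρ)) ]⁻¹
Σ = a^0/0! + a^1/1! + a^2/2! + a^3/3! + a^4/4! = 1.0000 + 1.3571 + 0.92092 + 0.41661 + 0.14135 = 3.8360
a^5/(5!(1-ρ)) = 4.6039/(120 × 0.7286) = 0.05266
P₀ = 1/(3.8360 + 0.05266) = 0.2572
Lq = P₀·a^5·ρ / (5!(1-ρ)²) = 0.2572 × 4.6039 × 0.2714 / (120 × 0.5308) = 0.005045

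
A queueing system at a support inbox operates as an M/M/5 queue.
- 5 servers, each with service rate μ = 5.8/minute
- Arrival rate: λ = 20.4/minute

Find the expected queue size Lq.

Traffic intensity: ρ = λ/(cμ) = 20.4/(5×5.8) = 0.7034
Since ρ = 0.7034 < 1, system is stable.
Offered load a = λ/μ = cρ = 20.4/5.8 = 3.5172
P₀ = [ Σₙ₌₀^4 aⁿ/n! + a^5/(5!(1-ρ)) ]⁻¹
Σ = a^0/0! + a^1/1! + a^2/2! + a^3/3! + a^4/4! = 1.0000 + 3.5172 + 6.1855 + 7.2520 + 6.3767 = 24.3314
a^5/(5!(1-ρ)) = 538.2833/(120 × 0.296552) = 15.1262
P₀ = 1/(24.3314 + 15.1262) = 0.02534
Lq = P₀·a^5·ρ / (5!(1-ρ)²) = 0.0253437 × 538.2833 × 0.703448 / (120 × 0.0879429) = 0.9093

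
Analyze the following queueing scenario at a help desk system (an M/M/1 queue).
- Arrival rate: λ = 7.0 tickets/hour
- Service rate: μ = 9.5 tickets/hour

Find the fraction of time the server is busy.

Server utilization: ρ = λ/μ
ρ = 7.0/9.5 = 0.7368
The server is busy 73.68% of the time.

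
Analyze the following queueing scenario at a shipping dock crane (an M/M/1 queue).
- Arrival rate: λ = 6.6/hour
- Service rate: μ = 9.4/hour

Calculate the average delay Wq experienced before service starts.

First, compute utilization: ρ = λ/μ = 6.6/9.4 = 0.7021
For M/M/1: Wq = λ/(μ(μ-λ))
Wq = 6.6/(9.4 × (9.4-6.6))
Wq = 6.6/(9.4 × 2.80)
Wq = 0.2508 hours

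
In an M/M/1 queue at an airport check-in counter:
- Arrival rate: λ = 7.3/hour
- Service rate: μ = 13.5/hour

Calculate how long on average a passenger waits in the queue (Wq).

First, compute utilization: ρ = λ/μ = 7.3/13.5 = 0.5407
For M/M/1: Wq = λ/(μ(μ-λ))
Wq = 7.3/(13.5 × (13.5-7.3))
Wq = 7.3/(13.5 × 6.20)
Wq = 0.08722 hours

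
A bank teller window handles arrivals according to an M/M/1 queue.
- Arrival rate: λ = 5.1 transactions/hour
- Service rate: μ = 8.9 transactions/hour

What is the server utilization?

Server utilization: ρ = λ/μ
ρ = 5.1/8.9 = 0.5730
The server is busy 57.30% of the time.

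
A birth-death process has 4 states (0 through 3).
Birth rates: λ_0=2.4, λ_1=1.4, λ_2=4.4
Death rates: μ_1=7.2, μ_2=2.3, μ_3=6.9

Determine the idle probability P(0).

Ratios P(n)/P(0) = (λ₀···λₙ₋₁)/(μ₁···μₙ):
P(1)/P(0) = (2.4)/(7.2) = 0.3333
P(2)/P(0) = (2.4×1.4)/(7.2×2.3) = 0.2029
P(3)/P(0) = (2.4×1.4×4.4)/(7.2×2.3×6.9) = 0.1294

Normalization: ∑ P(n) = 1
P(0) × (1.0000 + 0.3333 + 0.2029 + 0.1294) = 1
P(0) × 1.6656 = 1
P(0) = 1/1.6656 = 0.6004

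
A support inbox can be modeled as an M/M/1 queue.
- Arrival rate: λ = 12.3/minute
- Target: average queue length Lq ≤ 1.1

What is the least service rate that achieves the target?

For M/M/1: Lq = λ²/(μ(μ-λ))
Need Lq ≤ 1.1, i.e. μ(μ-λ) ≥ λ²/1.1
μ² - 12.3μ - 151.29/1.1 ≥ 0  →  μ² - 12.3μ - 137.536364 ≥ 0
Quadratic formula (positive root): μ = [λ + √(λ² + 4×137.536364)]/2
Discriminant: 151.29 + 4×137.536364 = 701.4355, √701.4355 = 26.4846
μ ≥ (12.3 + 26.4846)/2 = 19.3923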